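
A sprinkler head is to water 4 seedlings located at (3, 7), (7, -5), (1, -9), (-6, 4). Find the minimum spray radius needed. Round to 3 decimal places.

A smallest enclosing disk is always determined by at most three of the input points on its boundary.
The minimum enclosing circle is determined by three boundary points: (3, 7), (1, -9), (-6, 4).
Their circumcentre is (14/23, -19/23) with r² = 35425/529.
The farthest remaining point (7, -5) is at distance² 30825/529 ≤ 35425/529.
r = √(35425/529) ≈ 8.183.

8.183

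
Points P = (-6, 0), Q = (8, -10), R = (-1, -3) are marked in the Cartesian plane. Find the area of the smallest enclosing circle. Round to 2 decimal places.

Side lengths²: PQ² = 296, PR² = 34, QR² = 130.
Since PQ² = 296 ≥ 130 + 34 = 164, the angle opposite PQ is not acute, so the smallest enclosing circle has PQ as diameter.
Centre = midpoint of PQ = (1, -5), r² = 296/4 = 74.
Area = π·r² = π·74 ≈ 232.48.

232.48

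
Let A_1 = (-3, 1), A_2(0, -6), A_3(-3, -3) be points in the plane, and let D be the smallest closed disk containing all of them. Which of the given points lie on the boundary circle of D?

Side lengths²: A_1A_2² = 58, A_1A_3² = 16, A_2A_3² = 18.
Since A_1A_2² = 58 ≥ 18 + 16 = 34, the angle opposite A_1A_2 is not acute, so the smallest enclosing circle has A_1A_2 as diameter.
Centre = midpoint of A_1A_2 = (-1.5, -2.5), r² = 58/4 = 14.5.
The points at distance exactly r from the centre are A_1, A_2 — 2 points.

A_1, A_2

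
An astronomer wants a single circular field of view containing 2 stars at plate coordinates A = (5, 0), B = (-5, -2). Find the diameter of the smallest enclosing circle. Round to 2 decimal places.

10.20

The smallest circle enclosing two points has them as diameter endpoints.
Centre = midpoint = (0, -1); r² = |AB|²/4 = 104/4 = 26.
Diameter = 2r = 2√26 ≈ 10.20.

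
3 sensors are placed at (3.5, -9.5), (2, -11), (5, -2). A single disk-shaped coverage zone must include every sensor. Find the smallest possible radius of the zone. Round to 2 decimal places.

4.74

Call the three points A, B, C in the order given.
Side lengths²: AB² = 4.5, AC² = 58.5, BC² = 90.
Since BC² = 90 ≥ 58.5 + 4.5 = 63, the angle opposite BC is not acute, so the smallest enclosing circle has BC as diameter.
Centre = midpoint of BC = (3.5, -6.5), r² = 90/4 = 22.5.
r = √(22.5) ≈ 4.74.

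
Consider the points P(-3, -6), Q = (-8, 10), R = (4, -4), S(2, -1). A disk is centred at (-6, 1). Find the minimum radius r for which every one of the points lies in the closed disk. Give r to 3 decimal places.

11.180

The required radius is the distance from (-6, 1) to the farthest point.
Squared distances: 58, 85, 125, 68.
Maximum is 125, attained at R.
r = √125 ≈ 11.180.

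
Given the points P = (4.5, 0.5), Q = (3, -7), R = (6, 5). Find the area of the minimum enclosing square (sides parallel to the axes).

The bounding box has width 3 and height 12.
An axis-aligned square enclosing the set must have side ≥ max(width, height).
So the minimum side is max(3, 12) = 12.
Area = 12² = 144.

144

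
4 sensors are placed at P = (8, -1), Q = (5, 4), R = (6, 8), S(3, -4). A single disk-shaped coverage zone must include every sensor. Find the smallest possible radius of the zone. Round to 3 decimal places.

A smallest enclosing disk is always determined by at most three of the input points on its boundary.
The farthest pair is R–S with squared distance 153. The circle on this segment as diameter has centre (4.5, 2) and r² = 153/4 = 38.25.
Check P: distance² to centre = 21.25 ≤ 38.25, so it lies inside.
All remaining points lie in this disk, and no smaller disk contains both endpoints, so this is the minimum enclosing circle.
r = √(38.25) ≈ 6.185.

6.185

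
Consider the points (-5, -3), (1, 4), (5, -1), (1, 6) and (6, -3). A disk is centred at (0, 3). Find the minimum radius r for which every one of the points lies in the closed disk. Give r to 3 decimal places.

8.485

The required radius is the distance from (0, 3) to the farthest point.
Squared distances: 61, 2, 41, 10, 72.
Maximum is 72, attained at (6, -3).
r = √72 ≈ 8.485.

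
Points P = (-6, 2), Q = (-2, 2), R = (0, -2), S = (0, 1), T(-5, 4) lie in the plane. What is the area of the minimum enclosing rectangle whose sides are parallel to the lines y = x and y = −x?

27.5

In coordinates u = x + y, v = x − y the rectangle is axis-aligned; the map (x,y)→(u,v) scales areas by 2.
u-values: -4, 0, -2, 1, -1; range = 1 − (-4) = 5.
v-values: -8, -4, 2, -1, -9; range = 2 − (-9) = 11.
Area = (5 × 11) / 2 = 27.5.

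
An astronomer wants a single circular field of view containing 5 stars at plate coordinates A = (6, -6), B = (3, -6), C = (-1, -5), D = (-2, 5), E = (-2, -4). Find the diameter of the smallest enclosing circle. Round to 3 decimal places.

13.601

By Welzl's lemma the MEC is supported by two points (diametrically opposite) or three points (on a circumcircle).
The farthest pair is A–D with squared distance 185. The circle on this segment as diameter has centre (2, -0.5) and r² = 185/4 = 46.25.
Check B: distance² to centre = 31.25 ≤ 46.25, so it lies inside.
All remaining points lie in this disk, and no smaller disk contains both endpoints, so this is the minimum enclosing circle.
Diameter = 2r = 2√(46.25) ≈ 13.601.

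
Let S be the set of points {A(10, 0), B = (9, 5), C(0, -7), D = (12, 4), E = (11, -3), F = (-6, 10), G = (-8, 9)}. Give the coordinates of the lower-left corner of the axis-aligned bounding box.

(-8, -7)

x-range [-8, 12], y-range [-7, 10].
The lower-left corner is (-8, -7).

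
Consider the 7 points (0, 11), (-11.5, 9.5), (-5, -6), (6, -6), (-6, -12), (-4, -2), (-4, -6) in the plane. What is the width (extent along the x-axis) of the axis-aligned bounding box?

17.5

max x = 6, min x = -11.5, so width = 17.5.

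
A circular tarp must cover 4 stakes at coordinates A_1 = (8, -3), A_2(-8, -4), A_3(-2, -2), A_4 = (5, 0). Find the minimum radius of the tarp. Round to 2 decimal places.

8.02

A smallest enclosing disk is always determined by at most three of the input points on its boundary.
The farthest pair is A_1–A_2 with squared distance 257. The circle on this segment as diameter has centre (0, -3.5) and r² = 257/4 = 64.25.
Check A_3: distance² to centre = 6.25 ≤ 64.25, so it lies inside.
All remaining points lie in this disk, and no smaller disk contains both endpoints, so this is the minimum enclosing circle.
r = √(64.25) ≈ 8.02.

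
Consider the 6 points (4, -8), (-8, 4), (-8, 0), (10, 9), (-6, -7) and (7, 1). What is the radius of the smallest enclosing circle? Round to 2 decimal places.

A smallest enclosing disk is always determined by at most three of the input points on its boundary.
The farthest pair is (10, 9)–(-6, -7) with squared distance 512. The circle on this segment as diameter has centre (2, 1) and r² = 512/4 = 128.
Check (4, -8): distance² to centre = 85 ≤ 128, so it lies inside.
All remaining points lie in this disk, and no smaller disk contains both endpoints, so this is the minimum enclosing circle.
r = √128 ≈ 11.31.

11.31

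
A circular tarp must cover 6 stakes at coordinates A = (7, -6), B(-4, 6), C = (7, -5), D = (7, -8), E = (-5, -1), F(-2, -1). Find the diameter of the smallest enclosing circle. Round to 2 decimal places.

The farthest pair is B–D with squared distance 317. The circle on this segment as diameter has centre (1.5, -1) and r² = 317/4 = 79.25.
Check A: distance² to centre = 55.25 ≤ 79.25, so it lies inside.
All remaining points lie in this disk, and no smaller disk contains both endpoints, so this is the minimum enclosing circle.
Diameter = 2r = 2√(79.25) ≈ 17.80.

17.80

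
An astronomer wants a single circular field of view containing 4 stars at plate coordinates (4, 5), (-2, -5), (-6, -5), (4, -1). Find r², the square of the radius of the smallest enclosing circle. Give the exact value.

By Welzl's lemma the MEC is supported by two points (diametrically opposite) or three points (on a circumcircle).
The farthest pair is (4, 5)–(-6, -5) with squared distance 200. The circle on this segment as diameter has centre (-1, 0) and r² = 200/4 = 50.
Check (-2, -5): distance² to centre = 26 ≤ 50, so it lies inside.
All remaining points lie in this disk, and no smaller disk contains both endpoints, so this is the minimum enclosing circle.

50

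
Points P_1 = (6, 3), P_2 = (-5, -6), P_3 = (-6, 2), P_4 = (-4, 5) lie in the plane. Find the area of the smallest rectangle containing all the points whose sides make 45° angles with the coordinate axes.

120

In coordinates u = x + y, v = x − y the rectangle is axis-aligned; the map (x,y)→(u,v) scales areas by 2.
u-values: 9, -11, -4, 1; range = 9 − (-11) = 20.
v-values: 3, 1, -8, -9; range = 3 − (-9) = 12.
Area = (20 × 12) / 2 = 120.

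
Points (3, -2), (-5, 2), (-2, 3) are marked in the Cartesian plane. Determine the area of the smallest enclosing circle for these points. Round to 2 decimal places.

Call the three points A, B, C in the order given.
Side lengths²: AB² = 80, AC² = 50, BC² = 10.
Since AB² = 80 ≥ 50 + 10 = 60, the angle opposite AB is not acute, so the smallest enclosing circle has AB as diameter.
Centre = midpoint of AB = (-1, 0), r² = 80/4 = 20.
Area = π·r² = π·20 ≈ 62.83.

62.83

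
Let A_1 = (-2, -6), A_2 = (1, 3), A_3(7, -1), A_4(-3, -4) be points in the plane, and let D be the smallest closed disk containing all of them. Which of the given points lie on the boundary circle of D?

By Welzl's lemma the MEC is supported by two points (diametrically opposite) or three points (on a circumcircle).
The minimum enclosing circle is determined by three boundary points: A_1, A_2, A_3.
Their circumcentre is (20/11, -25/11) with r² = 3445/121.
The farthest remaining point A_4 is at distance² 3170/121 ≤ 3445/121.
The points at distance exactly r from the centre are A_1, A_2, A_3 — 3 points.

A_1, A_2, A_3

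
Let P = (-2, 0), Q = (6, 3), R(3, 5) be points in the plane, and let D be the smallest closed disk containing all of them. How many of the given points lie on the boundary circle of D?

2

Side lengths²: PQ² = 73, PR² = 50, QR² = 13.
Since PQ² = 73 ≥ 50 + 13 = 63, the angle opposite PQ is not acute, so the smallest enclosing circle has PQ as diameter.
Centre = midpoint of PQ = (2, 1.5), r² = 73/4 = 18.25.
The points at distance exactly r from the centre are P, Q — 2 points.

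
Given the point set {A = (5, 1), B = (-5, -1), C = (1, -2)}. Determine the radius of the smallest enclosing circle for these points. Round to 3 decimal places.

Side lengths²: AB² = 104, AC² = 25, BC² = 37.
Since AB² = 104 ≥ 37 + 25 = 62, the angle opposite AB is not acute, so the smallest enclosing circle has AB as diameter.
Centre = midpoint of AB = (0, 0), r² = 104/4 = 26.
r = √26 ≈ 5.099.

5.099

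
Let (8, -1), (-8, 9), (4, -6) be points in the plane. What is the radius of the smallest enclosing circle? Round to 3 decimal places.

Call the three points A, B, C in the order given.
Side lengths²: AB² = 356, AC² = 41, BC² = 369.
Since BC² = 369 < 356 + 41 = 397, the triangle is acute, so the smallest enclosing circle is the circumcircle.
Circumcentre = (-1.125, 2.2), r² = 93.505625.
r = √(93.505625) ≈ 9.670.

9.670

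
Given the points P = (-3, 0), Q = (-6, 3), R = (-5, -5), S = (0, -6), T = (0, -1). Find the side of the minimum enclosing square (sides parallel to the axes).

9

The bounding box has width 6 and height 9.
An axis-aligned square enclosing the set must have side ≥ max(width, height).
So the minimum side is max(6, 9) = 9.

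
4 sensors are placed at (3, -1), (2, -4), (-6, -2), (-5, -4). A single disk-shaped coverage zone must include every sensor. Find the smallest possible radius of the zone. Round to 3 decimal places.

4.528

By Welzl's lemma the MEC is supported by two points (diametrically opposite) or three points (on a circumcircle).
The farthest pair is (3, -1)–(-6, -2) with squared distance 82. The circle on this segment as diameter has centre (-1.5, -1.5) and r² = 82/4 = 20.5.
Check (2, -4): distance² to centre = 18.5 ≤ 20.5, so it lies inside.
All remaining points lie in this disk, and no smaller disk contains both endpoints, so this is the minimum enclosing circle.
r = √(20.5) ≈ 4.528.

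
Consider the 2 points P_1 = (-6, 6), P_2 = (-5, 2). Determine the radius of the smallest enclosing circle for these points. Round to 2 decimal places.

2.06

The smallest circle enclosing two points has them as diameter endpoints.
Centre = midpoint = (-5.5, 4); r² = |P_1P_2|²/4 = 17/4 = 4.25.
r = √(4.25) ≈ 2.06.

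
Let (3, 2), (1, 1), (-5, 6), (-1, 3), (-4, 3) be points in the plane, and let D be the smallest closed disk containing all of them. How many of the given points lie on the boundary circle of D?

The minimum enclosing circle of a finite set is fixed by two of the points (as a diameter) or three (as a circumcircle).
The farthest pair is (3, 2)–(-5, 6) with squared distance 80. The circle on this segment as diameter has centre (-1, 4) and r² = 80/4 = 20.
Check (1, 1): distance² to centre = 13 ≤ 20, so it lies inside.
All remaining points lie in this disk, and no smaller disk contains both endpoints, so this is the minimum enclosing circle.
The points at distance exactly r from the centre are (3, 2), (-5, 6) — 2 points.

2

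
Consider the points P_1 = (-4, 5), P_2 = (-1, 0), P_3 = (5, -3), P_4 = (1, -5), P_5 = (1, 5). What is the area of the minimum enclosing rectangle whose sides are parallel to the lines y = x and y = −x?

85

In coordinates u = x + y, v = x − y the rectangle is axis-aligned; the map (x,y)→(u,v) scales areas by 2.
u-values: 1, -1, 2, -4, 6; range = 6 − (-4) = 10.
v-values: -9, -1, 8, 6, -4; range = 8 − (-9) = 17.
Area = (10 × 17) / 2 = 85.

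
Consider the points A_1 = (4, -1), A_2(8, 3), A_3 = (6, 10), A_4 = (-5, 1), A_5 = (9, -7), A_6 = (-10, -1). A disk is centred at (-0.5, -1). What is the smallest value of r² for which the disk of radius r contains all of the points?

The required radius is the distance from (-0.5, -1) to the farthest point.
Squared distances: 20.25, 88.25, 163.25, 24.25, 126.25, 90.25.
Maximum is 163.25, attained at A_3.

163.25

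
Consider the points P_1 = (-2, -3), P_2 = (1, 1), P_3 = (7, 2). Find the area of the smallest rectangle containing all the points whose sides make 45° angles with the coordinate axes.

In coordinates u = x + y, v = x − y the rectangle is axis-aligned; the map (x,y)→(u,v) scales areas by 2.
u-values: -5, 2, 9; range = 9 − (-5) = 14.
v-values: 1, 0, 5; range = 5 − 0 = 5.
Area = (14 × 5) / 2 = 35.

35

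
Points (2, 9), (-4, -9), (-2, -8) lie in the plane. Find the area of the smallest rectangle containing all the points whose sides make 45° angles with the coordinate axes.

In coordinates u = x + y, v = x − y the rectangle is axis-aligned; the map (x,y)→(u,v) scales areas by 2.
u-values: 11, -13, -10; range = 11 − (-13) = 24.
v-values: -7, 5, 6; range = 6 − (-7) = 13.
Area = (24 × 13) / 2 = 156.

156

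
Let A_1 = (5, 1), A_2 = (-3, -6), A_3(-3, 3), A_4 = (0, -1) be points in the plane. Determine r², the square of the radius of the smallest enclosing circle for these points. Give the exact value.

The minimum enclosing circle is determined by three boundary points: A_1, A_2, A_3.
Their circumcentre is (0.125, -1.5) with r² = 30.015625.
The farthest remaining point A_4 is at distance² 0.265625 ≤ 30.015625.

30.015625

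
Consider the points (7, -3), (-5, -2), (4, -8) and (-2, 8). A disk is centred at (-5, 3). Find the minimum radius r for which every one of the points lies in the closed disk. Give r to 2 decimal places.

The required radius is the distance from (-5, 3) to the farthest point.
Squared distances: 180, 25, 202, 34.
Maximum is 202, attained at (4, -8).
r = √202 ≈ 14.21.

14.21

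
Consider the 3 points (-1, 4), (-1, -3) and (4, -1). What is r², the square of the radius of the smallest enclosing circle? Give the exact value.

14.5

Call the three points A, B, C in the order given.
Side lengths²: AB² = 49, AC² = 50, BC² = 29.
Since AC² = 50 < 49 + 29 = 78, the triangle is acute, so the smallest enclosing circle is the circumcircle.
Circumcentre = (0.5, 0.5), r² = 14.5.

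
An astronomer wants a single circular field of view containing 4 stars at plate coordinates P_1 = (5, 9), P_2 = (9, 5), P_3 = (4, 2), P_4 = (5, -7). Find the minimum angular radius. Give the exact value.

8

The minimum enclosing circle of a finite set is fixed by two of the points (as a diameter) or three (as a circumcircle).
The farthest pair is P_1–P_4 with squared distance 256. The circle on this segment as diameter has centre (5, 1) and r² = 256/4 = 64.
Check P_2: distance² to centre = 32 ≤ 64, so it lies inside.
All remaining points lie in this disk, and no smaller disk contains both endpoints, so this is the minimum enclosing circle.
r = √64 = 8.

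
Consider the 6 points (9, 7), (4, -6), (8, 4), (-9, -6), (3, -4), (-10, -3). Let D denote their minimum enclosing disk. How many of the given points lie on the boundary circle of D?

The minimum enclosing circle of a finite set is fixed by two of the points (as a diameter) or three (as a circumcircle).
The farthest pair is (9, 7)–(-9, -6) with squared distance 493. The circle on this segment as diameter has centre (0, 0.5) and r² = 493/4 = 123.25.
Check (4, -6): distance² to centre = 58.25 ≤ 123.25, so it lies inside.
All remaining points lie in this disk, and no smaller disk contains both endpoints, so this is the minimum enclosing circle.
The points at distance exactly r from the centre are (9, 7), (-9, -6) — 2 points.

2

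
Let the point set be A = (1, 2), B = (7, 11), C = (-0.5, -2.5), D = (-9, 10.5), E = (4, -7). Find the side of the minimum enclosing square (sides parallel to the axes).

The bounding box has width 16 and height 18.
An axis-aligned square enclosing the set must have side ≥ max(width, height).
So the minimum side is max(16, 18) = 18.

18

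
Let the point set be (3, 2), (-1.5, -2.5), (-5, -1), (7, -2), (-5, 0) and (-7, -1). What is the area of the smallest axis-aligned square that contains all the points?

196

The bounding box has width 14 and height 4.5.
An axis-aligned square enclosing the set must have side ≥ max(width, height).
So the minimum side is max(14, 4.5) = 14.
Area = 14² = 196.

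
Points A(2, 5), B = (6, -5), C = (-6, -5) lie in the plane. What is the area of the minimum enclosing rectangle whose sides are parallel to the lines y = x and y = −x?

In coordinates u = x + y, v = x − y the rectangle is axis-aligned; the map (x,y)→(u,v) scales areas by 2.
u-values: 7, 1, -11; range = 7 − (-11) = 18.
v-values: -3, 11, -1; range = 11 − (-3) = 14.
Area = (18 × 14) / 2 = 126.

126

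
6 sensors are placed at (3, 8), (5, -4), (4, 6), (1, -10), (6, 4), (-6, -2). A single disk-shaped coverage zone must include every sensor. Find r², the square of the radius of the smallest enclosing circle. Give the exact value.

82

A smallest enclosing disk is always determined by at most three of the input points on its boundary.
The farthest pair is (3, 8)–(1, -10) with squared distance 328. The circle on this segment as diameter has centre (2, -1) and r² = 328/4 = 82.
Check (5, -4): distance² to centre = 18 ≤ 82, so it lies inside.
All remaining points lie in this disk, and no smaller disk contains both endpoints, so this is the minimum enclosing circle.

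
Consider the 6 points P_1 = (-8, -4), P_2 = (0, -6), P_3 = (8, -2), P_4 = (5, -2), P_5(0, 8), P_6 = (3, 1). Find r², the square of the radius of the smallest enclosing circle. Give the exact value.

The minimum enclosing circle is determined by three boundary points: P_1, P_3, P_5.
Their circumcentre is (-7/22, -5/11) with r² = 34645/484.
The farthest remaining point P_2 is at distance² 14933/484 ≤ 34645/484.

34645/484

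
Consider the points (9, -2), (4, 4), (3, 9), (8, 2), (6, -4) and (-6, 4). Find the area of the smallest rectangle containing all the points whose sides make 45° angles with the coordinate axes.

In coordinates u = x + y, v = x − y the rectangle is axis-aligned; the map (x,y)→(u,v) scales areas by 2.
u-values: 7, 8, 12, 10, 2, -2; range = 12 − (-2) = 14.
v-values: 11, 0, -6, 6, 10, -10; range = 11 − (-10) = 21.
Area = (14 × 21) / 2 = 147.

147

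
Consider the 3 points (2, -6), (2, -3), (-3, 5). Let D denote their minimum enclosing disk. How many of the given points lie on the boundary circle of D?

2

Call the three points A, B, C in the order given.
Side lengths²: AB² = 9, AC² = 146, BC² = 89.
Since AC² = 146 ≥ 89 + 9 = 98, the angle opposite AC is not acute, so the smallest enclosing circle has AC as diameter.
Centre = midpoint of AC = (-0.5, -0.5), r² = 146/4 = 36.5.
The points at distance exactly r from the centre are (2, -6), (-3, 5) — 2 points.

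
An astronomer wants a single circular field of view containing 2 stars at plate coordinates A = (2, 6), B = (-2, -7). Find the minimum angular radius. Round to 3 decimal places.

6.801

The smallest circle enclosing two points has them as diameter endpoints.
Centre = midpoint = (0, -0.5); r² = |AB|²/4 = 185/4 = 46.25.
r = √(46.25) ≈ 6.801.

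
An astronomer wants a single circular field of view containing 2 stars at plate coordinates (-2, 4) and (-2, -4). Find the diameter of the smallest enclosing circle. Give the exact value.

8

The smallest circle enclosing two points has them as diameter endpoints.
Centre = midpoint = (-2, 0); r² = |(-2, 4)−(-2, -4)|²/4 = 64/4 = 16.
Diameter = 2r = 2√16 = 8.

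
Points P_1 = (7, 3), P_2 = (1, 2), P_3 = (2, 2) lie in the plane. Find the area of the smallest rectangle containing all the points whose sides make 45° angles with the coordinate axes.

17.5

In coordinates u = x + y, v = x − y the rectangle is axis-aligned; the map (x,y)→(u,v) scales areas by 2.
u-values: 10, 3, 4; range = 10 − 3 = 7.
v-values: 4, -1, 0; range = 4 − (-1) = 5.
Area = (7 × 5) / 2 = 17.5.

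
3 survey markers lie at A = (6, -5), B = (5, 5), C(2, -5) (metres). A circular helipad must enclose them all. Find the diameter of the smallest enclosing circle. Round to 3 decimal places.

Side lengths²: AB² = 101, AC² = 16, BC² = 109.
Since BC² = 109 < 101 + 16 = 117, the triangle is acute, so the smallest enclosing circle is the circumcircle.
Circumcentre = (4, -0.15), r² = 27.5225.
Diameter = 2r = 2√(27.5225) ≈ 10.492.

10.492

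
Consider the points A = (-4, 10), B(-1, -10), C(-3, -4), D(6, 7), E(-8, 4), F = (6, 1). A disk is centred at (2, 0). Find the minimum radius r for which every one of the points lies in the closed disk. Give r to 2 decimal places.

11.66

The required radius is the distance from (2, 0) to the farthest point.
Squared distances: 136, 109, 41, 65, 116, 17.
Maximum is 136, attained at A.
r = √136 ≈ 11.66.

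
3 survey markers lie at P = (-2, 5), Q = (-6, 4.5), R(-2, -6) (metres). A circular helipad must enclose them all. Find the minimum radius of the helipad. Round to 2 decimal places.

5.66

Side lengths²: PQ² = 16.25, PR² = 121, QR² = 126.25.
Since QR² = 126.25 < 121 + 16.25 = 137.25, the triangle is acute, so the smallest enclosing circle is the circumcircle.
Circumcentre = (-3.34375, -0.5), r² = 32.0556640625.
r = √(32.0556640625) ≈ 5.66.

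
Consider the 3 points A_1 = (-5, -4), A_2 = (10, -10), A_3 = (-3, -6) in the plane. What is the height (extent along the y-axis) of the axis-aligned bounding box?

6

max y = -4, min y = -10, so height = 6.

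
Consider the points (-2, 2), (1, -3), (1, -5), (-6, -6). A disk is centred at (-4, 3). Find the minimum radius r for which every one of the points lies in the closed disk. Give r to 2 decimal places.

The required radius is the distance from (-4, 3) to the farthest point.
Squared distances: 5, 61, 89, 85.
Maximum is 89, attained at (1, -5).
r = √89 ≈ 9.43.

9.43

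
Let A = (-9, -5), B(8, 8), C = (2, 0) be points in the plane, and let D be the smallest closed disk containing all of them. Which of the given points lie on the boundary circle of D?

A, B

Side lengths²: AB² = 458, AC² = 146, BC² = 100.
Since AB² = 458 ≥ 146 + 100 = 246, the angle opposite AB is not acute, so the smallest enclosing circle has AB as diameter.
Centre = midpoint of AB = (-0.5, 1.5), r² = 458/4 = 114.5.
The points at distance exactly r from the centre are A, B — 2 points.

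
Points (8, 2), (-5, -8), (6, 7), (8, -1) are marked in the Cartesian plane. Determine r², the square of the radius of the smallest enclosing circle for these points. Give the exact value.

By Welzl's lemma the MEC is supported by two points (diametrically opposite) or three points (on a circumcircle).
The farthest pair is (-5, -8)–(6, 7) with squared distance 346. The circle on this segment as diameter has centre (0.5, -0.5) and r² = 346/4 = 86.5.
Check (8, 2): distance² to centre = 62.5 ≤ 86.5, so it lies inside.
All remaining points lie in this disk, and no smaller disk contains both endpoints, so this is the minimum enclosing circle.

86.5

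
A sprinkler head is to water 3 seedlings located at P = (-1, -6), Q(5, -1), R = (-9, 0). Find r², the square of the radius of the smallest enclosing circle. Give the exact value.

49.25

Side lengths²: PQ² = 61, PR² = 100, QR² = 197.
Since QR² = 197 ≥ 100 + 61 = 161, the angle opposite QR is not acute, so the smallest enclosing circle has QR as diameter.
Centre = midpoint of QR = (-2, -0.5), r² = 197/4 = 49.25.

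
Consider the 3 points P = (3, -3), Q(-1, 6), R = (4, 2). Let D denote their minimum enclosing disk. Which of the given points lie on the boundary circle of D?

P, Q

Side lengths²: PQ² = 97, PR² = 26, QR² = 41.
Since PQ² = 97 ≥ 41 + 26 = 67, the angle opposite PQ is not acute, so the smallest enclosing circle has PQ as diameter.
Centre = midpoint of PQ = (1, 1.5), r² = 97/4 = 24.25.
The points at distance exactly r from the centre are P, Q — 2 points.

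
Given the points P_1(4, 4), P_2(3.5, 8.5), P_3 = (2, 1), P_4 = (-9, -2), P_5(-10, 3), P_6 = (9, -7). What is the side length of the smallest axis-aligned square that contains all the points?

The bounding box has width 19 and height 15.5.
An axis-aligned square enclosing the set must have side ≥ max(width, height).
So the minimum side is max(19, 15.5) = 19.

19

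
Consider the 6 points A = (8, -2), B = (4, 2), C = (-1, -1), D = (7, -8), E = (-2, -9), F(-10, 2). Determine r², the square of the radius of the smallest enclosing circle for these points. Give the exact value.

The minimum enclosing circle of a finite set is fixed by two of the points (as a diameter) or three (as a circumcircle).
The farthest pair is D–F with squared distance 389. The circle on this segment as diameter has centre (-1.5, -3) and r² = 389/4 = 97.25.
Check A: distance² to centre = 91.25 ≤ 97.25, so it lies inside.
All remaining points lie in this disk, and no smaller disk contains both endpoints, so this is the minimum enclosing circle.

97.25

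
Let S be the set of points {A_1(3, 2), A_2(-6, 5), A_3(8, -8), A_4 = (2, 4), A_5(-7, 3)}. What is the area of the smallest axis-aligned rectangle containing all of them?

195

x ranges over [-7, 8], width 15.
y ranges over [-8, 5], height 13.
Area = 15 × 13 = 195.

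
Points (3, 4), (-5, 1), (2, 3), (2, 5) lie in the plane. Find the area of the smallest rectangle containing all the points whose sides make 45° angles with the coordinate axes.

In coordinates u = x + y, v = x − y the rectangle is axis-aligned; the map (x,y)→(u,v) scales areas by 2.
u-values: 7, -4, 5, 7; range = 7 − (-4) = 11.
v-values: -1, -6, -1, -3; range = -1 − (-6) = 5.
Area = (11 × 5) / 2 = 27.5.

27.5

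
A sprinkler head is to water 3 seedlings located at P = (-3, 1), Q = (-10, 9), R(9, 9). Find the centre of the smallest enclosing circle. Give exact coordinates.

Side lengths²: PQ² = 113, PR² = 208, QR² = 361.
Since QR² = 361 ≥ 208 + 113 = 321, the angle opposite QR is not acute, so the smallest enclosing circle has QR as diameter.
Centre = midpoint of QR = (-0.5, 9), r² = 361/4 = 90.25.
Centre = (-0.5, 9).

(-0.5, 9)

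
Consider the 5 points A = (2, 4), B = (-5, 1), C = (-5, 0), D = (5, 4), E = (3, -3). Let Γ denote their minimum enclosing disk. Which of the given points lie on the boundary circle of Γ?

C, D, E

A smallest enclosing disk is always determined by at most three of the input points on its boundary.
The minimum enclosing circle is determined by three boundary points: C, D, E.
Their circumcentre is (5/31, 99/62) with r² = 112201/3844.
The farthest remaining point B is at distance² 103769/3844 ≤ 112201/3844.
The points at distance exactly r from the centre are C, D, E — 3 points.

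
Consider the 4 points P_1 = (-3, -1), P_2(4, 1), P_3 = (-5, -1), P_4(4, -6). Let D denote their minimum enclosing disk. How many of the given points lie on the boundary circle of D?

3

By Welzl's lemma the MEC is supported by two points (diametrically opposite) or three points (on a circumcircle).
The minimum enclosing circle is determined by three boundary points: P_2, P_3, P_4.
Their circumcentre is (1/18, -2.5) with r² = 4505/162.
The farthest remaining point P_1 is at distance² 1877/162 ≤ 4505/162.
The points at distance exactly r from the centre are P_2, P_3, P_4 — 3 points.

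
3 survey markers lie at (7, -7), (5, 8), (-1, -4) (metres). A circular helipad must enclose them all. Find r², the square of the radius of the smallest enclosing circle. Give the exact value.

Call the three points A, B, C in the order given.
Side lengths²: AB² = 229, AC² = 73, BC² = 180.
Since AB² = 229 < 180 + 73 = 253, the triangle is acute, so the smallest enclosing circle is the circumcircle.
Circumcentre = (99/19, 15/38), r² = 83585/1444.

83585/1444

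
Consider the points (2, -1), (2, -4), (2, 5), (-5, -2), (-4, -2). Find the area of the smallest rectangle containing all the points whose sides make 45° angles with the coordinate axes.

63

In coordinates u = x + y, v = x − y the rectangle is axis-aligned; the map (x,y)→(u,v) scales areas by 2.
u-values: 1, -2, 7, -7, -6; range = 7 − (-7) = 14.
v-values: 3, 6, -3, -3, -2; range = 6 − (-3) = 9.
Area = (14 × 9) / 2 = 63.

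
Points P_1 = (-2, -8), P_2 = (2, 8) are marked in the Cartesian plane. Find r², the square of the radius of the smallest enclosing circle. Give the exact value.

68

The smallest circle enclosing two points has them as diameter endpoints.
Centre = midpoint = (0, 0); r² = |P_1P_2|²/4 = 272/4 = 68.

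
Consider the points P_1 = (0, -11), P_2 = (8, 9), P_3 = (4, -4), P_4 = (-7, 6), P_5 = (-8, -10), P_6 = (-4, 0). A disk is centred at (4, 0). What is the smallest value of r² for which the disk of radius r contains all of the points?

The required radius is the distance from (4, 0) to the farthest point.
Squared distances: 137, 97, 16, 157, 244, 64.
Maximum is 244, attained at P_5.

244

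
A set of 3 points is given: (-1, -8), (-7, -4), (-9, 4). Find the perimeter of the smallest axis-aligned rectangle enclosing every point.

40

Width = max x − min x = -1 − (-9) = 8.
Height = max y − min y = 4 − (-8) = 12.
Perimeter = 2(8 + 12) = 40.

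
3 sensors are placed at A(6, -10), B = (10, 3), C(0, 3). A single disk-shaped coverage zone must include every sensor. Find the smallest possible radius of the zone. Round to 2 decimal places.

Side lengths²: AB² = 185, AC² = 205, BC² = 100.
Since AC² = 205 < 185 + 100 = 285, the triangle is acute, so the smallest enclosing circle is the circumcircle.
Circumcentre = (5, -67/26), r² = 37925/676.
r = √(37925/676) ≈ 7.49.

7.49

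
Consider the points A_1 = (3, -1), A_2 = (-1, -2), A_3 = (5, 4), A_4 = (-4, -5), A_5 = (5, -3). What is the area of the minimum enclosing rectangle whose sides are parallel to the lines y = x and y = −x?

63

In coordinates u = x + y, v = x − y the rectangle is axis-aligned; the map (x,y)→(u,v) scales areas by 2.
u-values: 2, -3, 9, -9, 2; range = 9 − (-9) = 18.
v-values: 4, 1, 1, 1, 8; range = 8 − 1 = 7.
Area = (18 × 7) / 2 = 63.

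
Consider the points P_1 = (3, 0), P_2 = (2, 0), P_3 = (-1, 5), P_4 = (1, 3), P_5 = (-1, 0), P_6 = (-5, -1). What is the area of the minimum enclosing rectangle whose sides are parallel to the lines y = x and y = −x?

45

In coordinates u = x + y, v = x − y the rectangle is axis-aligned; the map (x,y)→(u,v) scales areas by 2.
u-values: 3, 2, 4, 4, -1, -6; range = 4 − (-6) = 10.
v-values: 3, 2, -6, -2, -1, -4; range = 3 − (-6) = 9.
Area = (10 × 9) / 2 = 45.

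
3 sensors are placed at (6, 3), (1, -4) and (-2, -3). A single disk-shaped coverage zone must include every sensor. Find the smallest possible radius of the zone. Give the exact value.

Call the three points A, B, C in the order given.
Side lengths²: AB² = 74, AC² = 100, BC² = 10.
Since AC² = 100 ≥ 74 + 10 = 84, the angle opposite AC is not acute, so the smallest enclosing circle has AC as diameter.
Centre = midpoint of AC = (2, 0), r² = 100/4 = 25.
r = √25 = 5.

5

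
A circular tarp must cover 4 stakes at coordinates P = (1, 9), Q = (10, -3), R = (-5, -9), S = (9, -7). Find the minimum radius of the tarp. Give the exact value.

By Welzl's lemma the MEC is supported by two points (diametrically opposite) or three points (on a circumcircle).
The minimum enclosing circle is determined by three boundary points: P, R, S.
Their circumcentre is (1, -1) with r² = 100.
The farthest remaining point Q is at distance² 85 ≤ 100.
r = √100 = 10.

10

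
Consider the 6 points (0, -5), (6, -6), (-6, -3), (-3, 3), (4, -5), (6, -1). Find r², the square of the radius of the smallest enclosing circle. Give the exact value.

42.5

By Welzl's lemma the MEC is supported by two points (diametrically opposite) or three points (on a circumcircle).
The minimum enclosing circle is determined by three boundary points: (6, -6), (-6, -3), (-3, 3).
Their circumcentre is (0.5, -2.5) with r² = 42.5.
The farthest remaining point (6, -1) is at distance² 32.5 ≤ 42.5.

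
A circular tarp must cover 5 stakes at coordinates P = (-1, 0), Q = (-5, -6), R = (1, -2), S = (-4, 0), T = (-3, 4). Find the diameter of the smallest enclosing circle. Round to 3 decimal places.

The farthest pair is Q–T with squared distance 104. The circle on this segment as diameter has centre (-4, -1) and r² = 104/4 = 26.
Check P: distance² to centre = 10 ≤ 26, so it lies inside.
All remaining points lie in this disk, and no smaller disk contains both endpoints, so this is the minimum enclosing circle.
Diameter = 2r = 2√26 ≈ 10.198.

10.198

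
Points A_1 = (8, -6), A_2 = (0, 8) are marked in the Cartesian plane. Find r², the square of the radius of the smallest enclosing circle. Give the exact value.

The smallest circle enclosing two points has them as diameter endpoints.
Centre = midpoint = (4, 1); r² = |A_1A_2|²/4 = 260/4 = 65.

65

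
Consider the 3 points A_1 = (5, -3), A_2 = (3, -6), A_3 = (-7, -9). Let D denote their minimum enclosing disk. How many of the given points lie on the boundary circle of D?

2

Side lengths²: A_1A_2² = 13, A_1A_3² = 180, A_2A_3² = 109.
Since A_1A_3² = 180 ≥ 109 + 13 = 122, the angle opposite A_1A_3 is not acute, so the smallest enclosing circle has A_1A_3 as diameter.
Centre = midpoint of A_1A_3 = (-1, -6), r² = 180/4 = 45.
The points at distance exactly r from the centre are A_1, A_3 — 2 points.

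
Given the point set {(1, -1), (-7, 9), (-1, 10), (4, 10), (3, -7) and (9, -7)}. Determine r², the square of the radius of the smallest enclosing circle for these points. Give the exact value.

The farthest pair is (-7, 9)–(9, -7) with squared distance 512. The circle on this segment as diameter has centre (1, 1) and r² = 512/4 = 128.
Check (1, -1): distance² to centre = 4 ≤ 128, so it lies inside.
All remaining points lie in this disk, and no smaller disk contains both endpoints, so this is the minimum enclosing circle.

128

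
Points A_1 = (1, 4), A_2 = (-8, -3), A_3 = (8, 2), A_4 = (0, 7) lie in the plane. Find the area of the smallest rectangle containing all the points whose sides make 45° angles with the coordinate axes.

In coordinates u = x + y, v = x − y the rectangle is axis-aligned; the map (x,y)→(u,v) scales areas by 2.
u-values: 5, -11, 10, 7; range = 10 − (-11) = 21.
v-values: -3, -5, 6, -7; range = 6 − (-7) = 13.
Area = (21 × 13) / 2 = 136.5.

136.5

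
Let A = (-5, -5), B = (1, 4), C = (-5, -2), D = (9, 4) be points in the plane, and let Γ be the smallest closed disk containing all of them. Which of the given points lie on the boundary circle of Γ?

The farthest pair is A–D with squared distance 277. The circle on this segment as diameter has centre (2, -0.5) and r² = 277/4 = 69.25.
Check B: distance² to centre = 21.25 ≤ 69.25, so it lies inside.
All remaining points lie in this disk, and no smaller disk contains both endpoints, so this is the minimum enclosing circle.
The points at distance exactly r from the centre are A, D — 2 points.

A, D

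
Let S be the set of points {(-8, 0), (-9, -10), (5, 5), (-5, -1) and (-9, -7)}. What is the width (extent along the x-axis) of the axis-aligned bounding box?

max x = 5, min x = -9, so width = 14.

14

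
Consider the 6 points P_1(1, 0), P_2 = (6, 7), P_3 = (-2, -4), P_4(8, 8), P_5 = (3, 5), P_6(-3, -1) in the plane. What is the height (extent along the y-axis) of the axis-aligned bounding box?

max y = 8, min y = -4, so height = 12.

12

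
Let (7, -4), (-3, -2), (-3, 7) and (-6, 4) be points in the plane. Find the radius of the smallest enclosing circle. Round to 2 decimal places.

By Welzl's lemma the MEC is supported by two points (diametrically opposite) or three points (on a circumcircle).
The minimum enclosing circle is determined by three boundary points: (7, -4), (-3, 7), (-6, 4).
Their circumcentre is (29/42, 13/42) with r² = 51493/882.
The farthest remaining point (-3, -2) is at distance² 16717/882 ≤ 51493/882.
r = √(51493/882) ≈ 7.64.

7.64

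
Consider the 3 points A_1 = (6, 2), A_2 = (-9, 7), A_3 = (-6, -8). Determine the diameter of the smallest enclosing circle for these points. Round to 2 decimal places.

17.99

Side lengths²: A_1A_2² = 250, A_1A_3² = 244, A_2A_3² = 234.
Since A_1A_2² = 250 < 244 + 234 = 478, the triangle is acute, so the smallest enclosing circle is the circumcircle.
Circumcentre = (-20/7, 3/7), r² = 3965/49.
Diameter = 2r = 2√(3965/49) ≈ 17.99.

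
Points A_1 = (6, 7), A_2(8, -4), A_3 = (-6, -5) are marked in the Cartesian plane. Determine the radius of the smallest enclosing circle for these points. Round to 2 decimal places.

Side lengths²: A_1A_2² = 125, A_1A_3² = 288, A_2A_3² = 197.
Since A_1A_3² = 288 < 197 + 125 = 322, the triangle is acute, so the smallest enclosing circle is the circumcircle.
Circumcentre = (17/26, 9/26), r² = 24625/338.
r = √(24625/338) ≈ 8.54.

8.54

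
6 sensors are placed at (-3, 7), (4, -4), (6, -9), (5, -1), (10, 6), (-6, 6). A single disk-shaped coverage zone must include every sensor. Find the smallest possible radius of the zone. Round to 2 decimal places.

A smallest enclosing disk is always determined by at most three of the input points on its boundary.
The minimum enclosing circle is determined by three boundary points: (6, -9), (10, 6), (-6, 6).
Their circumcentre is (2, 0.1) with r² = 98.81.
The farthest remaining point (-3, 7) is at distance² 72.61 ≤ 98.81.
r = √(98.81) ≈ 9.94.

9.94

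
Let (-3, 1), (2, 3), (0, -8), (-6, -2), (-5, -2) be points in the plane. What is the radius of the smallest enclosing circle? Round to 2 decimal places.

The minimum enclosing circle is determined by three boundary points: (2, 3), (0, -8), (-6, -2).
Their circumcentre is (-7/26, -59/26) with r² = 11125/338.
The farthest remaining point (-5, -2) is at distance² 7589/338 ≤ 11125/338.
r = √(11125/338) ≈ 5.74.

5.74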